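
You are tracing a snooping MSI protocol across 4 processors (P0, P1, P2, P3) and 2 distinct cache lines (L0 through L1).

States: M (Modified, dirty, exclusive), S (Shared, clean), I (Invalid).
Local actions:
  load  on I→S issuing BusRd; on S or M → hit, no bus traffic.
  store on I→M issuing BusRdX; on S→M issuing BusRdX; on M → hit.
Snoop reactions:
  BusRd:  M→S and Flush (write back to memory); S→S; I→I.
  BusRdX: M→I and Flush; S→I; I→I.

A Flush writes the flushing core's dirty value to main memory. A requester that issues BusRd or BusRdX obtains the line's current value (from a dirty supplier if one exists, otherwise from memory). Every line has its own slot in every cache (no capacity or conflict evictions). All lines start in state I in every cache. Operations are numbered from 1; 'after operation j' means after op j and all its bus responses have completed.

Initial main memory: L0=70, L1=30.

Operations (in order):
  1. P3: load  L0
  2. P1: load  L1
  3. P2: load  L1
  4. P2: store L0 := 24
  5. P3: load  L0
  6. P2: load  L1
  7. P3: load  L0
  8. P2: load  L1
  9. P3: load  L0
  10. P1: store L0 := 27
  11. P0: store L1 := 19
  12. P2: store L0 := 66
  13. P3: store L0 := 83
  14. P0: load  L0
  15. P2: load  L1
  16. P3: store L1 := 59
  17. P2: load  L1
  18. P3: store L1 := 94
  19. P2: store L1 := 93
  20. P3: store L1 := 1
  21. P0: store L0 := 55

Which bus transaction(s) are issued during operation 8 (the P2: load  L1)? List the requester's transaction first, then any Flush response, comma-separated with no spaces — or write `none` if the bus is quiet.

  op1 P3: load  L0 → I/I/I/S on L0; bus BusRd; mem=70
  op2 P1: load  L1 → I/S/I/I on L1; bus BusRd; mem=30
  op3 P2: load  L1 → I/S/S/I on L1; bus BusRd; mem=30
  op4 P2: store L0 := 24 → I/I/M/I on L0; bus BusRdX; mem=70
  op5 P3: load  L0 → I/I/S/S on L0; bus BusRd Flush; mem=24
  op6 P2: load  L1 → I/S/S/I on L1; bus (none); mem=30
  op7 P3: load  L0 → I/I/S/S on L0; bus (none); mem=24
  op8 P2: load  L1 → I/S/S/I on L1; bus (none); mem=30
  op9 P3: load  L0 → I/I/S/S on L0; bus (none); mem=24
  op10 P1: store L0 := 27 → I/M/I/I on L0; bus BusRdX; mem=24
  op11 P0: store L1 := 19 → M/I/I/I on L1; bus BusRdX; mem=30
  op12 P2: store L0 := 66 → I/I/M/I on L0; bus BusRdX Flush; mem=27
  op13 P3: store L0 := 83 → I/I/I/M on L0; bus BusRdX Flush; mem=66
  op14 P0: load  L0 → S/I/I/S on L0; bus BusRd Flush; mem=83
  op15 P2: load  L1 → S/I/S/I on L1; bus BusRd Flush; mem=19
  op16 P3: store L1 := 59 → I/I/I/M on L1; bus BusRdX; mem=19
  op17 P2: load  L1 → I/I/S/S on L1; bus BusRd Flush; mem=59
  op18 P3: store L1 := 94 → I/I/I/M on L1; bus BusRdX; mem=59
  op19 P2: store L1 := 93 → I/I/M/I on L1; bus BusRdX Flush; mem=94
  op20 P3: store L1 := 1 → I/I/I/M on L1; bus BusRdX Flush; mem=93
  op21 P0: store L0 := 55 → M/I/I/I on L0; bus BusRdX; mem=83

bus = none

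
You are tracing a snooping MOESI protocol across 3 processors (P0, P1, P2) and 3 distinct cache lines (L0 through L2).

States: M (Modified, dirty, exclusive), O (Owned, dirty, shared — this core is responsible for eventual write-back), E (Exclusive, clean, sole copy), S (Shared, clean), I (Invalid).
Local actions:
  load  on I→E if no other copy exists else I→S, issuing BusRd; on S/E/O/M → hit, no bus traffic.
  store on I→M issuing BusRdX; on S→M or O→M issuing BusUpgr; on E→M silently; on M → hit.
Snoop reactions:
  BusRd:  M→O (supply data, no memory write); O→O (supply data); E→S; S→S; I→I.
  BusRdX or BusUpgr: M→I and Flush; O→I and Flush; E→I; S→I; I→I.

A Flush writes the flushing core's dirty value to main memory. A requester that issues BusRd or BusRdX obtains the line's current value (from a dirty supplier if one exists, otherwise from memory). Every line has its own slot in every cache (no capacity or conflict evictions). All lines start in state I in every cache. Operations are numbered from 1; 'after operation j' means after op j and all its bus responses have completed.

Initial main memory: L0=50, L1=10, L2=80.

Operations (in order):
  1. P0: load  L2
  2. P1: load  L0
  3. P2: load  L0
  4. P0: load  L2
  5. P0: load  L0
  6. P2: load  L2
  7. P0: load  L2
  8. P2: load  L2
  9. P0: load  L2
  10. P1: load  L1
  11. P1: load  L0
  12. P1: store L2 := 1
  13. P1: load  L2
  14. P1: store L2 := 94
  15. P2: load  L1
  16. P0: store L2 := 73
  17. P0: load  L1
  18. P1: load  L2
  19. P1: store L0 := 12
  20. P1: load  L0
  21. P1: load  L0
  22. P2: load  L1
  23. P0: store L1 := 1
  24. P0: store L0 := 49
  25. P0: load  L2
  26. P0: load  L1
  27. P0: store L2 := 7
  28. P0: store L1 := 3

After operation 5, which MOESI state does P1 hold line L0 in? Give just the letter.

1. P0: load  L2  bus=[BusRd]  L2: P0=E P1=I P2=I  mem[L2]=80
2. P1: load  L0  bus=[BusRd]  L0: P0=I P1=E P2=I  mem[L0]=50
3. P2: load  L0  bus=[BusRd]  L0: P0=I P1=S P2=S  mem[L0]=50
4. P0: load  L2  bus=[-]  L2: P0=E P1=I P2=I  mem[L2]=80
5. P0: load  L0  bus=[BusRd]  L0: P0=S P1=S P2=S  mem[L0]=50
6. P2: load  L2  bus=[BusRd]  L2: P0=S P1=I P2=S  mem[L2]=80
7. P0: load  L2  bus=[-]  L2: P0=S P1=I P2=S  mem[L2]=80
8. P2: load  L2  bus=[-]  L2: P0=S P1=I P2=S  mem[L2]=80
9. P0: load  L2  bus=[-]  L2: P0=S P1=I P2=S  mem[L2]=80
10. P1: load  L1  bus=[BusRd]  L1: P0=I P1=E P2=I  mem[L1]=10
11. P1: load  L0  bus=[-]  L0: P0=S P1=S P2=S  mem[L0]=50
12. P1: store L2 := 1  bus=[BusRdX]  L2: P0=I P1=M P2=I  mem[L2]=80
13. P1: load  L2  bus=[-]  L2: P0=I P1=M P2=I  mem[L2]=80
14. P1: store L2 := 94  bus=[-]  L2: P0=I P1=M P2=I  mem[L2]=80
15. P2: load  L1  bus=[BusRd]  L1: P0=I P1=S P2=S  mem[L1]=10
16. P0: store L2 := 73  bus=[BusRdX,Flush]  L2: P0=M P1=I P2=I  mem[L2]=94
17. P0: load  L1  bus=[BusRd]  L1: P0=S P1=S P2=S  mem[L1]=10
18. P1: load  L2  bus=[BusRd]  L2: P0=O P1=S P2=I  mem[L2]=94
19. P1: store L0 := 12  bus=[BusUpgr]  L0: P0=I P1=M P2=I  mem[L0]=50
20. P1: load  L0  bus=[-]  L0: P0=I P1=M P2=I  mem[L0]=50
21. P1: load  L0  bus=[-]  L0: P0=I P1=M P2=I  mem[L0]=50
22. P2: load  L1  bus=[-]  L1: P0=S P1=S P2=S  mem[L1]=10
23. P0: store L1 := 1  bus=[BusUpgr]  L1: P0=M P1=I P2=I  mem[L1]=10
24. P0: store L0 := 49  bus=[BusRdX,Flush]  L0: P0=M P1=I P2=I  mem[L0]=12
25. P0: load  L2  bus=[-]  L2: P0=O P1=S P2=I  mem[L2]=94
26. P0: load  L1  bus=[-]  L1: P0=M P1=I P2=I  mem[L1]=10
27. P0: store L2 := 7  bus=[BusUpgr]  L2: P0=M P1=I P2=I  mem[L2]=94
28. P0: store L1 := 3  bus=[-]  L1: P0=M P1=I P2=I  mem[L1]=10

state = S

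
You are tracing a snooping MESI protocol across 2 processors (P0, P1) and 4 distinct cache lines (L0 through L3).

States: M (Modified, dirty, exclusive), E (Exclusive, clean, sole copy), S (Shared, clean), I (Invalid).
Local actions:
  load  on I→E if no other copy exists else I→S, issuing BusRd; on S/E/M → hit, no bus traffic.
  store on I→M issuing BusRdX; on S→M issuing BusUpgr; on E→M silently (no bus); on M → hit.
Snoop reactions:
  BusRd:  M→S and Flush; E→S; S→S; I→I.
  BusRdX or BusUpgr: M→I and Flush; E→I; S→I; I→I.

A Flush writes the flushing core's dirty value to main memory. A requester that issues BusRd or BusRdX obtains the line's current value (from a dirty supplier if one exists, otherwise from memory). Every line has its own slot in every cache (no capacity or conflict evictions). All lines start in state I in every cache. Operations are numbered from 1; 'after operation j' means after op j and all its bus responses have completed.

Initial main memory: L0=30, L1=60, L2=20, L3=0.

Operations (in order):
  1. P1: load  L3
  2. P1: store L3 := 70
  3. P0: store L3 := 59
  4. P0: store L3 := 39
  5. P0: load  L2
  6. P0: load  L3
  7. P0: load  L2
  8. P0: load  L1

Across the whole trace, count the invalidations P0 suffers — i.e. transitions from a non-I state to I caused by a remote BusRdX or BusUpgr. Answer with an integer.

invalidations = 0

step 1: P1: load  L3  ⟶  IE  (L3)  txn=BusRd  M[L3]=0
step 2: P1: store L3 := 70  ⟶  IM  (L3)  txn=∅  M[L3]=0
step 3: P0: store L3 := 59  ⟶  MI  (L3)  txn=BusRdX+Flush  M[L3]=70
step 4: P0: store L3 := 39  ⟶  MI  (L3)  txn=∅  M[L3]=70
step 5: P0: load  L2  ⟶  EI  (L2)  txn=BusRd  M[L2]=20
step 6: P0: load  L3  ⟶  MI  (L3)  txn=∅  M[L3]=70
step 7: P0: load  L2  ⟶  EI  (L2)  txn=∅  M[L2]=20
step 8: P0: load  L1  ⟶  EI  (L1)  txn=BusRd  M[L1]=60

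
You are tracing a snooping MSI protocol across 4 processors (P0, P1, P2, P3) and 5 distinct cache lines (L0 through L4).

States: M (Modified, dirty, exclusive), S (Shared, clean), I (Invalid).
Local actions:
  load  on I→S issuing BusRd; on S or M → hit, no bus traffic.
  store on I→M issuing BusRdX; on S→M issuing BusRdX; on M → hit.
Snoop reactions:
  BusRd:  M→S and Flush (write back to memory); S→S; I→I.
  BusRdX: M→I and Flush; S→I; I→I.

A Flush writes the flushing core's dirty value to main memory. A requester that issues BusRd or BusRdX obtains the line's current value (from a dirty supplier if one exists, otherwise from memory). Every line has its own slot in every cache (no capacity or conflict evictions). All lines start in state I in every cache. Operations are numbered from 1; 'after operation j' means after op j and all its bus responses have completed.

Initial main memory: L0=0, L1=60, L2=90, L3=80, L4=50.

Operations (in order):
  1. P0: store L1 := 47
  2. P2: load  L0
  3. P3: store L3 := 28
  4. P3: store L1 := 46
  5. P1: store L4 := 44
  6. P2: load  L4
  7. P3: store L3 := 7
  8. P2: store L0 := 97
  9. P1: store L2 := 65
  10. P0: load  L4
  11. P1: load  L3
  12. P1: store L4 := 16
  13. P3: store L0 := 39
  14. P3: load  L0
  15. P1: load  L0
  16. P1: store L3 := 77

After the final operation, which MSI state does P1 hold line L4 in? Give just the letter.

step 1: P0: store L1 := 47  ⟶  MIII  (L1)  txn=BusRdX  M[L1]=60
step 2: P2: load  L0  ⟶  IISI  (L0)  txn=BusRd  M[L0]=0
step 3: P3: store L3 := 28  ⟶  IIIM  (L3)  txn=BusRdX  M[L3]=80
step 4: P3: store L1 := 46  ⟶  IIIM  (L1)  txn=BusRdX+Flush  M[L1]=47
step 5: P1: store L4 := 44  ⟶  IMII  (L4)  txn=BusRdX  M[L4]=50
step 6: P2: load  L4  ⟶  ISSI  (L4)  txn=BusRd+Flush  M[L4]=44
step 7: P3: store L3 := 7  ⟶  IIIM  (L3)  txn=∅  M[L3]=80
step 8: P2: store L0 := 97  ⟶  IIMI  (L0)  txn=BusRdX  M[L0]=0
step 9: P1: store L2 := 65  ⟶  IMII  (L2)  txn=BusRdX  M[L2]=90
step 10: P0: load  L4  ⟶  SSSI  (L4)  txn=BusRd  M[L4]=44
step 11: P1: load  L3  ⟶  ISIS  (L3)  txn=BusRd+Flush  M[L3]=7
step 12: P1: store L4 := 16  ⟶  IMII  (L4)  txn=BusRdX  M[L4]=44
step 13: P3: store L0 := 39  ⟶  IIIM  (L0)  txn=BusRdX+Flush  M[L0]=97
step 14: P3: load  L0  ⟶  IIIM  (L0)  txn=∅  M[L0]=97
step 15: P1: load  L0  ⟶  ISIS  (L0)  txn=BusRd+Flush  M[L0]=39
step 16: P1: store L3 := 77  ⟶  IMII  (L3)  txn=BusRdX  M[L3]=7

state = M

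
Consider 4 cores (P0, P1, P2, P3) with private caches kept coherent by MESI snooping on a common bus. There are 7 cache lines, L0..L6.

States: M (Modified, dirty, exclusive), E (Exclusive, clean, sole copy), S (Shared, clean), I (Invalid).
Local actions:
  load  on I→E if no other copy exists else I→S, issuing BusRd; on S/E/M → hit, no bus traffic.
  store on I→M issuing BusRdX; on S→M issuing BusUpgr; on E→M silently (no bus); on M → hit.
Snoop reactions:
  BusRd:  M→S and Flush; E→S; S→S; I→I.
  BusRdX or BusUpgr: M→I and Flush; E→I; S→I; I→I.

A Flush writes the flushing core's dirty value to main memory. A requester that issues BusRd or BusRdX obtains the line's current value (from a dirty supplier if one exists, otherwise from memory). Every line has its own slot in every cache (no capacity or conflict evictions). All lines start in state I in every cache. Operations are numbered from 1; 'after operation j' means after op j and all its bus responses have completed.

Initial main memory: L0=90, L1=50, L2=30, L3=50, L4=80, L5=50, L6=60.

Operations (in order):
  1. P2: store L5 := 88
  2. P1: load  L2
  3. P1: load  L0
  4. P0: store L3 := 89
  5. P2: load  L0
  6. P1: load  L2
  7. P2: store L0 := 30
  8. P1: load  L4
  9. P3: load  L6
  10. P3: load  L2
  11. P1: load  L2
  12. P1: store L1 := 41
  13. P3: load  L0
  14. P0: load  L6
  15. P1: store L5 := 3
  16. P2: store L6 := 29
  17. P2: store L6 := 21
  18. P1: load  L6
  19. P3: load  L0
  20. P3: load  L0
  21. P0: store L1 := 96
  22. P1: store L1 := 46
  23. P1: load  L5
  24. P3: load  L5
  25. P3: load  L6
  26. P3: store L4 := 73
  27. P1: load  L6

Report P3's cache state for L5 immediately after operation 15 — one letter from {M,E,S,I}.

state = I

  op1 P2: store L5 := 88 → I/I/M/I on L5; bus BusRdX; mem=50
  op2 P1: load  L2 → I/E/I/I on L2; bus BusRd; mem=30
  op3 P1: load  L0 → I/E/I/I on L0; bus BusRd; mem=90
  op4 P0: store L3 := 89 → M/I/I/I on L3; bus BusRdX; mem=50
  op5 P2: load  L0 → I/S/S/I on L0; bus BusRd; mem=90
  op6 P1: load  L2 → I/E/I/I on L2; bus (none); mem=30
  op7 P2: store L0 := 30 → I/I/M/I on L0; bus BusUpgr; mem=90
  op8 P1: load  L4 → I/E/I/I on L4; bus BusRd; mem=80
  op9 P3: load  L6 → I/I/I/E on L6; bus BusRd; mem=60
  op10 P3: load  L2 → I/S/I/S on L2; bus BusRd; mem=30
  op11 P1: load  L2 → I/S/I/S on L2; bus (none); mem=30
  op12 P1: store L1 := 41 → I/M/I/I on L1; bus BusRdX; mem=50
  op13 P3: load  L0 → I/I/S/S on L0; bus BusRd Flush; mem=30
  op14 P0: load  L6 → S/I/I/S on L6; bus BusRd; mem=60
  op15 P1: store L5 := 3 → I/M/I/I on L5; bus BusRdX Flush; mem=88
  op16 P2: store L6 := 29 → I/I/M/I on L6; bus BusRdX; mem=60
  op17 P2: store L6 := 21 → I/I/M/I on L6; bus (none); mem=60
  op18 P1: load  L6 → I/S/S/I on L6; bus BusRd Flush; mem=21
  op19 P3: load  L0 → I/I/S/S on L0; bus (none); mem=30
  op20 P3: load  L0 → I/I/S/S on L0; bus (none); mem=30
  op21 P0: store L1 := 96 → M/I/I/I on L1; bus BusRdX Flush; mem=41
  op22 P1: store L1 := 46 → I/M/I/I on L1; bus BusRdX Flush; mem=96
  op23 P1: load  L5 → I/M/I/I on L5; bus (none); mem=88
  op24 P3: load  L5 → I/S/I/S on L5; bus BusRd Flush; mem=3
  op25 P3: load  L6 → I/S/S/S on L6; bus BusRd; mem=21
  op26 P3: store L4 := 73 → I/I/I/M on L4; bus BusRdX; mem=80
  op27 P1: load  L6 → I/S/S/S on L6; bus (none); mem=21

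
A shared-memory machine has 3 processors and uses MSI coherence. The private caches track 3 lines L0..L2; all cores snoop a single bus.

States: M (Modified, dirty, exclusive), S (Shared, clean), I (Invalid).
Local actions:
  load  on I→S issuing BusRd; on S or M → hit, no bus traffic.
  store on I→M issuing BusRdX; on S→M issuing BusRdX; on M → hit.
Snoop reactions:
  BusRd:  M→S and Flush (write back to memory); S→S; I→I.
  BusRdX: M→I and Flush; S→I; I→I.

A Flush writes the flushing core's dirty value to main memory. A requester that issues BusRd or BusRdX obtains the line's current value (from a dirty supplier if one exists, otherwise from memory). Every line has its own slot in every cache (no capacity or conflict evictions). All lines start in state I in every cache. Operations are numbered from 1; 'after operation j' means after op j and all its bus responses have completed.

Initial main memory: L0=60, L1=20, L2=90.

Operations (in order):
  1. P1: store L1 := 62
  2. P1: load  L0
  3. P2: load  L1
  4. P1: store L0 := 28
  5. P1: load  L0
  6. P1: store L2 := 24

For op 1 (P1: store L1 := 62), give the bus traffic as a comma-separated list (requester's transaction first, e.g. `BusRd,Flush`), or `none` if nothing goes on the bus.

bus = BusRdX

[1] P1: store L1 := 62 | P0:I, P1:M(62), P2:I | bus: BusRdX
[2] P1: load  L0 | P0:I, P1:S(60), P2:I | bus: BusRd
[3] P2: load  L1 | P0:I, P1:S(62), P2:S(62) | bus: BusRd,Flush
[4] P1: store L0 := 28 | P0:I, P1:M(28), P2:I | bus: BusRdX
[5] P1: load  L0 | P0:I, P1:M(28), P2:I | bus: none
[6] P1: store L2 := 24 | P0:I, P1:M(24), P2:I | bus: BusRdX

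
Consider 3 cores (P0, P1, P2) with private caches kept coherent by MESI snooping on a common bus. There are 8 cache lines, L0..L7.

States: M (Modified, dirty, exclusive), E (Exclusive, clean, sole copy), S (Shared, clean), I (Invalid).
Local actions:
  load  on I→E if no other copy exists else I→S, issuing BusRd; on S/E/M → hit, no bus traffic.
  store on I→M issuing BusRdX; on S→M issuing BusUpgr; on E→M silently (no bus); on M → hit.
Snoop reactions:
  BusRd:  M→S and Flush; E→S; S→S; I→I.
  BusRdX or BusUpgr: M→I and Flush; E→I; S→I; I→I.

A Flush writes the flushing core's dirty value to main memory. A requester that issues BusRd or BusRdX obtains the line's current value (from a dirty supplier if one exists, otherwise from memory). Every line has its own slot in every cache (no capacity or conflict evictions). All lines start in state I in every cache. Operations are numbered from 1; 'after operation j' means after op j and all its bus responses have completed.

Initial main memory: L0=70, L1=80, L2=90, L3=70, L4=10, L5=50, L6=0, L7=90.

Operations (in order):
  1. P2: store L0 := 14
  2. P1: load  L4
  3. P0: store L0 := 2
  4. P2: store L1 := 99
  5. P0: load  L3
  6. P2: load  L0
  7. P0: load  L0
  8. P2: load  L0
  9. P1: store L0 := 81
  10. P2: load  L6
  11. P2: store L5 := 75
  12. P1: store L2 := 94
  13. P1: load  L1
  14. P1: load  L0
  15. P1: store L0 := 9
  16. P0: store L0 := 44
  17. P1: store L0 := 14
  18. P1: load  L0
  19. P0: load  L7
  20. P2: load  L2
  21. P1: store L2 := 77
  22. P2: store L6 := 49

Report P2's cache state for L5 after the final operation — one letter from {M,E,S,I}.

state = M

  op1 P2: store L0 := 14 → I/I/M on L0; bus BusRdX; mem=70
  op2 P1: load  L4 → I/E/I on L4; bus BusRd; mem=10
  op3 P0: store L0 := 2 → M/I/I on L0; bus BusRdX Flush; mem=14
  op4 P2: store L1 := 99 → I/I/M on L1; bus BusRdX; mem=80
  op5 P0: load  L3 → E/I/I on L3; bus BusRd; mem=70
  op6 P2: load  L0 → S/I/S on L0; bus BusRd Flush; mem=2
  op7 P0: load  L0 → S/I/S on L0; bus (none); mem=2
  op8 P2: load  L0 → S/I/S on L0; bus (none); mem=2
  op9 P1: store L0 := 81 → I/M/I on L0; bus BusRdX; mem=2
  op10 P2: load  L6 → I/I/E on L6; bus BusRd; mem=0
  op11 P2: store L5 := 75 → I/I/M on L5; bus BusRdX; mem=50
  op12 P1: store L2 := 94 → I/M/I on L2; bus BusRdX; mem=90
  op13 P1: load  L1 → I/S/S on L1; bus BusRd Flush; mem=99
  op14 P1: load  L0 → I/M/I on L0; bus (none); mem=2
  op15 P1: store L0 := 9 → I/M/I on L0; bus (none); mem=2
  op16 P0: store L0 := 44 → M/I/I on L0; bus BusRdX Flush; mem=9
  op17 P1: store L0 := 14 → I/M/I on L0; bus BusRdX Flush; mem=44
  op18 P1: load  L0 → I/M/I on L0; bus (none); mem=44
  op19 P0: load  L7 → E/I/I on L7; bus BusRd; mem=90
  op20 P2: load  L2 → I/S/S on L2; bus BusRd Flush; mem=94
  op21 P1: store L2 := 77 → I/M/I on L2; bus BusUpgr; mem=94
  op22 P2: store L6 := 49 → I/I/M on L6; bus (none); mem=0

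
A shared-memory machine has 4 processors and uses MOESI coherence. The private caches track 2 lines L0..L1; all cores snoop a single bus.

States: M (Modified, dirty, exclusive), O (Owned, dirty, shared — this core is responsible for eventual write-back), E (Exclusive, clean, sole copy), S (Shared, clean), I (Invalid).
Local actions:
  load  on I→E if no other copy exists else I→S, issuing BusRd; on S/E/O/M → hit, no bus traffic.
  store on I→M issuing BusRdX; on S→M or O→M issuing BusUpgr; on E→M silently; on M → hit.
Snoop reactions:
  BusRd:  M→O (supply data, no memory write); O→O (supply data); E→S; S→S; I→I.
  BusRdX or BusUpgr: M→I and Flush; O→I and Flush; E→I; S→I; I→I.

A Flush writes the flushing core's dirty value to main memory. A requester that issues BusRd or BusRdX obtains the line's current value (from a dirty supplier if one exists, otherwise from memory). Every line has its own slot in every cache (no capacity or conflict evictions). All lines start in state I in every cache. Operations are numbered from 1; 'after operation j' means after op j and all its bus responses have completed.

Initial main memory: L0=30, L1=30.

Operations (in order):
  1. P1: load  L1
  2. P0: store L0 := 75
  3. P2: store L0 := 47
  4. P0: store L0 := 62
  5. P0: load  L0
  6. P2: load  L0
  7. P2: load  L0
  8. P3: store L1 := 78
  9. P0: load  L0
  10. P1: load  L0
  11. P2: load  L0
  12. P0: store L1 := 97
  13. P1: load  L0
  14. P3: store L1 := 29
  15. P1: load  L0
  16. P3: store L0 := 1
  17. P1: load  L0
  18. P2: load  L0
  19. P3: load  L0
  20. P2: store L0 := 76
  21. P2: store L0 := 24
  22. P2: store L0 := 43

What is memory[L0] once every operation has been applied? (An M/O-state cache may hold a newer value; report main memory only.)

step 1: P1: load  L1  ⟶  IEII  (L1)  txn=BusRd  M[L1]=30
step 2: P0: store L0 := 75  ⟶  MIII  (L0)  txn=BusRdX  M[L0]=30
step 3: P2: store L0 := 47  ⟶  IIMI  (L0)  txn=BusRdX+Flush  M[L0]=75
step 4: P0: store L0 := 62  ⟶  MIII  (L0)  txn=BusRdX+Flush  M[L0]=47
step 5: P0: load  L0  ⟶  MIII  (L0)  txn=∅  M[L0]=47
step 6: P2: load  L0  ⟶  OISI  (L0)  txn=BusRd  M[L0]=47
step 7: P2: load  L0  ⟶  OISI  (L0)  txn=∅  M[L0]=47
step 8: P3: store L1 := 78  ⟶  IIIM  (L1)  txn=BusRdX  M[L1]=30
step 9: P0: load  L0  ⟶  OISI  (L0)  txn=∅  M[L0]=47
step 10: P1: load  L0  ⟶  OSSI  (L0)  txn=BusRd  M[L0]=47
step 11: P2: load  L0  ⟶  OSSI  (L0)  txn=∅  M[L0]=47
step 12: P0: store L1 := 97  ⟶  MIII  (L1)  txn=BusRdX+Flush  M[L1]=78
step 13: P1: load  L0  ⟶  OSSI  (L0)  txn=∅  M[L0]=47
step 14: P3: store L1 := 29  ⟶  IIIM  (L1)  txn=BusRdX+Flush  M[L1]=97
step 15: P1: load  L0  ⟶  OSSI  (L0)  txn=∅  M[L0]=47
step 16: P3: store L0 := 1  ⟶  IIIM  (L0)  txn=BusRdX+Flush  M[L0]=62
step 17: P1: load  L0  ⟶  ISIO  (L0)  txn=BusRd  M[L0]=62
step 18: P2: load  L0  ⟶  ISSO  (L0)  txn=BusRd  M[L0]=62
step 19: P3: load  L0  ⟶  ISSO  (L0)  txn=∅  M[L0]=62
step 20: P2: store L0 := 76  ⟶  IIMI  (L0)  txn=BusUpgr+Flush  M[L0]=1
step 21: P2: store L0 := 24  ⟶  IIMI  (L0)  txn=∅  M[L0]=1
step 22: P2: store L0 := 43  ⟶  IIMI  (L0)  txn=∅  M[L0]=1

memory[L0] = 1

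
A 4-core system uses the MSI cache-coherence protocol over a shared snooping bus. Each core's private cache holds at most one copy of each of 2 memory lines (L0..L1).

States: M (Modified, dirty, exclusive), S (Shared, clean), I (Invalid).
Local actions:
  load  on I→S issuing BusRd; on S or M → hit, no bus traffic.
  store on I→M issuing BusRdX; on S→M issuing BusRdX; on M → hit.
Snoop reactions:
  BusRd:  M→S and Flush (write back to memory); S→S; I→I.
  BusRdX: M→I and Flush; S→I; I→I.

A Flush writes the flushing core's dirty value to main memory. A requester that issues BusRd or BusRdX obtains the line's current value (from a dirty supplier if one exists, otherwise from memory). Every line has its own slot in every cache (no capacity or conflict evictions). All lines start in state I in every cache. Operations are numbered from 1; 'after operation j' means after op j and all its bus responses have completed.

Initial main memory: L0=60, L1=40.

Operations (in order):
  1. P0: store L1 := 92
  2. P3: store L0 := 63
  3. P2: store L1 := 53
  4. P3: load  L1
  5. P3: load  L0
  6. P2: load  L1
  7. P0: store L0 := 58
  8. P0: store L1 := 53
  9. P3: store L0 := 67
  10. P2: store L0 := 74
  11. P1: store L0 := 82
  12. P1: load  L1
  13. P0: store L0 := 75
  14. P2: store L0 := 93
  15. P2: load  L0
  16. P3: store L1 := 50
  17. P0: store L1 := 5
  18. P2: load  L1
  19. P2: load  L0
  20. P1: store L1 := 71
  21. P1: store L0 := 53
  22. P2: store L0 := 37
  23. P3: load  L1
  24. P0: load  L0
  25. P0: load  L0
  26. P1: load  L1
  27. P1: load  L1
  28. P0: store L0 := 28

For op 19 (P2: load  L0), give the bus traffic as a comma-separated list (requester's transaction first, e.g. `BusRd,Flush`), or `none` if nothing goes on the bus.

bus = none

[1] P0: store L1 := 92 | P0:M(92), P1:I, P2:I, P3:I | bus: BusRdX
[2] P3: store L0 := 63 | P0:I, P1:I, P2:I, P3:M(63) | bus: BusRdX
[3] P2: store L1 := 53 | P0:I, P1:I, P2:M(53), P3:I | bus: BusRdX,Flush
[4] P3: load  L1 | P0:I, P1:I, P2:S(53), P3:S(53) | bus: BusRd,Flush
[5] P3: load  L0 | P0:I, P1:I, P2:I, P3:M(63) | bus: none
[6] P2: load  L1 | P0:I, P1:I, P2:S(53), P3:S(53) | bus: none
[7] P0: store L0 := 58 | P0:M(58), P1:I, P2:I, P3:I | bus: BusRdX,Flush
[8] P0: store L1 := 53 | P0:M(53), P1:I, P2:I, P3:I | bus: BusRdX
[9] P3: store L0 := 67 | P0:I, P1:I, P2:I, P3:M(67) | bus: BusRdX,Flush
[10] P2: store L0 := 74 | P0:I, P1:I, P2:M(74), P3:I | bus: BusRdX,Flush
[11] P1: store L0 := 82 | P0:I, P1:M(82), P2:I, P3:I | bus: BusRdX,Flush
[12] P1: load  L1 | P0:S(53), P1:S(53), P2:I, P3:I | bus: BusRd,Flush
[13] P0: store L0 := 75 | P0:M(75), P1:I, P2:I, P3:I | bus: BusRdX,Flush
[14] P2: store L0 := 93 | P0:I, P1:I, P2:M(93), P3:I | bus: BusRdX,Flush
[15] P2: load  L0 | P0:I, P1:I, P2:M(93), P3:I | bus: none
[16] P3: store L1 := 50 | P0:I, P1:I, P2:I, P3:M(50) | bus: BusRdX
[17] P0: store L1 := 5 | P0:M(5), P1:I, P2:I, P3:I | bus: BusRdX,Flush
[18] P2: load  L1 | P0:S(5), P1:I, P2:S(5), P3:I | bus: BusRd,Flush
[19] P2: load  L0 | P0:I, P1:I, P2:M(93), P3:I | bus: none
[20] P1: store L1 := 71 | P0:I, P1:M(71), P2:I, P3:I | bus: BusRdX
[21] P1: store L0 := 53 | P0:I, P1:M(53), P2:I, P3:I | bus: BusRdX,Flush
[22] P2: store L0 := 37 | P0:I, P1:I, P2:M(37), P3:I | bus: BusRdX,Flush
[23] P3: load  L1 | P0:I, P1:S(71), P2:I, P3:S(71) | bus: BusRd,Flush
[24] P0: load  L0 | P0:S(37), P1:I, P2:S(37), P3:I | bus: BusRd,Flush
[25] P0: load  L0 | P0:S(37), P1:I, P2:S(37), P3:I | bus: none
[26] P1: load  L1 | P0:I, P1:S(71), P2:I, P3:S(71) | bus: none
[27] P1: load  L1 | P0:I, P1:S(71), P2:I, P3:S(71) | bus: none
[28] P0: store L0 := 28 | P0:M(28), P1:I, P2:I, P3:I | bus: BusRdX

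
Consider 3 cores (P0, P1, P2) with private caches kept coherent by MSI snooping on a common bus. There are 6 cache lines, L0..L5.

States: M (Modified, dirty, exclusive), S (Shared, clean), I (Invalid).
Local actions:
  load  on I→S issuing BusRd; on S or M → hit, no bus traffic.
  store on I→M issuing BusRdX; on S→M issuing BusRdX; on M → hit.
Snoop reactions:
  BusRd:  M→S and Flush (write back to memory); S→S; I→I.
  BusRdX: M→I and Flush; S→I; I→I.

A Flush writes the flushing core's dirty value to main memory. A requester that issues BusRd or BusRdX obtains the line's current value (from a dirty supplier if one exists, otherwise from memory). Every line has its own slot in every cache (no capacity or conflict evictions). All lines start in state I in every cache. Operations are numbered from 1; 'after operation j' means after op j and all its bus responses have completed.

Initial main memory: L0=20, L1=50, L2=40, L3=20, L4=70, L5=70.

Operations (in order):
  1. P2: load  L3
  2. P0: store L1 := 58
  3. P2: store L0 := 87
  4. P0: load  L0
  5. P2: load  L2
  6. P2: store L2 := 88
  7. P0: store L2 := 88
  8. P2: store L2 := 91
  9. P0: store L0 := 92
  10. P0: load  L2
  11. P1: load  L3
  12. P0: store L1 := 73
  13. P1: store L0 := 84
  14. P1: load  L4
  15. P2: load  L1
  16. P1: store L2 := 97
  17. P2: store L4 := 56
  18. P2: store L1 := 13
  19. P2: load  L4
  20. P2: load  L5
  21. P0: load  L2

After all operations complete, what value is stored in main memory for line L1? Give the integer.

[1] P2: load  L3 | P0:I, P1:I, P2:S(20) | bus: BusRd
[2] P0: store L1 := 58 | P0:M(58), P1:I, P2:I | bus: BusRdX
[3] P2: store L0 := 87 | P0:I, P1:I, P2:M(87) | bus: BusRdX
[4] P0: load  L0 | P0:S(87), P1:I, P2:S(87) | bus: BusRd,Flush
[5] P2: load  L2 | P0:I, P1:I, P2:S(40) | bus: BusRd
[6] P2: store L2 := 88 | P0:I, P1:I, P2:M(88) | bus: BusRdX
[7] P0: store L2 := 88 | P0:M(88), P1:I, P2:I | bus: BusRdX,Flush
[8] P2: store L2 := 91 | P0:I, P1:I, P2:M(91) | bus: BusRdX,Flush
[9] P0: store L0 := 92 | P0:M(92), P1:I, P2:I | bus: BusRdX
[10] P0: load  L2 | P0:S(91), P1:I, P2:S(91) | bus: BusRd,Flush
[11] P1: load  L3 | P0:I, P1:S(20), P2:S(20) | bus: BusRd
[12] P0: store L1 := 73 | P0:M(73), P1:I, P2:I | bus: none
[13] P1: store L0 := 84 | P0:I, P1:M(84), P2:I | bus: BusRdX,Flush
[14] P1: load  L4 | P0:I, P1:S(70), P2:I | bus: BusRd
[15] P2: load  L1 | P0:S(73), P1:I, P2:S(73) | bus: BusRd,Flush
[16] P1: store L2 := 97 | P0:I, P1:M(97), P2:I | bus: BusRdX
[17] P2: store L4 := 56 | P0:I, P1:I, P2:M(56) | bus: BusRdX
[18] P2: store L1 := 13 | P0:I, P1:I, P2:M(13) | bus: BusRdX
[19] P2: load  L4 | P0:I, P1:I, P2:M(56) | bus: none
[20] P2: load  L5 | P0:I, P1:I, P2:S(70) | bus: BusRd
[21] P0: load  L2 | P0:S(97), P1:S(97), P2:I | bus: BusRd,Flush

memory[L1] = 73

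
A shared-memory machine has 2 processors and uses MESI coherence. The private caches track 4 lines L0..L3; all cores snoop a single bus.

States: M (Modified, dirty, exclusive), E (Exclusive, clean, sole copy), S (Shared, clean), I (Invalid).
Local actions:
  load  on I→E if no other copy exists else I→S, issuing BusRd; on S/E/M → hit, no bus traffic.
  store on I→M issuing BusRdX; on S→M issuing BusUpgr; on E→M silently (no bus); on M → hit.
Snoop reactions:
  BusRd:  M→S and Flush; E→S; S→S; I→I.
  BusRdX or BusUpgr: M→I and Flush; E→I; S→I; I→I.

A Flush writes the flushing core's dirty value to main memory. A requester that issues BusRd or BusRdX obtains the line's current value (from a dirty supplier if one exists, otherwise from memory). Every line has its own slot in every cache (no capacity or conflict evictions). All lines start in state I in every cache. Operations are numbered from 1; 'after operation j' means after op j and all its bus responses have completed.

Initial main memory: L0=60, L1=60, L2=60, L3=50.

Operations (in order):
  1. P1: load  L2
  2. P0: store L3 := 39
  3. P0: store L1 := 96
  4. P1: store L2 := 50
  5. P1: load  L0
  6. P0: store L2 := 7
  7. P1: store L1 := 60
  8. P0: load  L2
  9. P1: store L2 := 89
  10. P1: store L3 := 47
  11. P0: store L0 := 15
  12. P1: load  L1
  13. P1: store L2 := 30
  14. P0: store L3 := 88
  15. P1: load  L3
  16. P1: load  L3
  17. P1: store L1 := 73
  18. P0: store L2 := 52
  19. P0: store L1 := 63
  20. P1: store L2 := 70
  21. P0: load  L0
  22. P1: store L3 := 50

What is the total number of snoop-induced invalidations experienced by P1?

[1] P1: load  L2 | P0:I, P1:E(60) | bus: BusRd
[2] P0: store L3 := 39 | P0:M(39), P1:I | bus: BusRdX
[3] P0: store L1 := 96 | P0:M(96), P1:I | bus: BusRdX
[4] P1: store L2 := 50 | P0:I, P1:M(50) | bus: none
[5] P1: load  L0 | P0:I, P1:E(60) | bus: BusRd
[6] P0: store L2 := 7 | P0:M(7), P1:I | bus: BusRdX,Flush
[7] P1: store L1 := 60 | P0:I, P1:M(60) | bus: BusRdX,Flush
[8] P0: load  L2 | P0:M(7), P1:I | bus: none
[9] P1: store L2 := 89 | P0:I, P1:M(89) | bus: BusRdX,Flush
[10] P1: store L3 := 47 | P0:I, P1:M(47) | bus: BusRdX,Flush
[11] P0: store L0 := 15 | P0:M(15), P1:I | bus: BusRdX
[12] P1: load  L1 | P0:I, P1:M(60) | bus: none
[13] P1: store L2 := 30 | P0:I, P1:M(30) | bus: none
[14] P0: store L3 := 88 | P0:M(88), P1:I | bus: BusRdX,Flush
[15] P1: load  L3 | P0:S(88), P1:S(88) | bus: BusRd,Flush
[16] P1: load  L3 | P0:S(88), P1:S(88) | bus: none
[17] P1: store L1 := 73 | P0:I, P1:M(73) | bus: none
[18] P0: store L2 := 52 | P0:M(52), P1:I | bus: BusRdX,Flush
[19] P0: store L1 := 63 | P0:M(63), P1:I | bus: BusRdX,Flush
[20] P1: store L2 := 70 | P0:I, P1:M(70) | bus: BusRdX,Flush
[21] P0: load  L0 | P0:M(15), P1:I | bus: none
[22] P1: store L3 := 50 | P0:I, P1:M(50) | bus: BusUpgr

invalidations = 5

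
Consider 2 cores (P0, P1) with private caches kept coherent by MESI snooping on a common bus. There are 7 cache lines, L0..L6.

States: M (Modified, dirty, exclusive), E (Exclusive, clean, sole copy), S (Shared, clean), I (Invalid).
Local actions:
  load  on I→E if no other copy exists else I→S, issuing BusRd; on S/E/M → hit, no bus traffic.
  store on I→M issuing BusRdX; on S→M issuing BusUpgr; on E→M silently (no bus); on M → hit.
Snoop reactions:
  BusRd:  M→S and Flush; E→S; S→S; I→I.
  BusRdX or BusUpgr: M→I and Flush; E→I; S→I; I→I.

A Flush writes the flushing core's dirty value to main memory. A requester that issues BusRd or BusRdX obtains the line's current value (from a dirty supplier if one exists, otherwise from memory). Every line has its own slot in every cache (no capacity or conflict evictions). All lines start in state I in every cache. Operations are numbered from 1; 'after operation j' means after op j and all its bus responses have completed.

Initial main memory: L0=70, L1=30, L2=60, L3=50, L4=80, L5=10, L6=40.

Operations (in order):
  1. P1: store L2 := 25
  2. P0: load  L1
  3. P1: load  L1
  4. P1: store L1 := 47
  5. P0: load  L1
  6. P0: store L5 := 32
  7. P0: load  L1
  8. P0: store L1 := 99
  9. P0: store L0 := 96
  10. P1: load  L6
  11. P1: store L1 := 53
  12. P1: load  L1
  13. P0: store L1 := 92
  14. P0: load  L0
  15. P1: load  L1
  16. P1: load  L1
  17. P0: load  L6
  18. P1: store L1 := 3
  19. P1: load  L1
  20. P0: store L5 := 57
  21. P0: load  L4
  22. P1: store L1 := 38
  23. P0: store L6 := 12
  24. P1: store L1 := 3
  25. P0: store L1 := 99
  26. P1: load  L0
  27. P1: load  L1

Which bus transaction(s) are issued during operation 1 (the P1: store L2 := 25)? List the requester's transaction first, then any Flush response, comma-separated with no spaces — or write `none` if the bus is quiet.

bus = BusRdX

step 1: P1: store L2 := 25  ⟶  IM  (L2)  txn=BusRdX  M[L2]=60
step 2: P0: load  L1  ⟶  EI  (L1)  txn=BusRd  M[L1]=30
step 3: P1: load  L1  ⟶  SS  (L1)  txn=BusRd  M[L1]=30
step 4: P1: store L1 := 47  ⟶  IM  (L1)  txn=BusUpgr  M[L1]=30
step 5: P0: load  L1  ⟶  SS  (L1)  txn=BusRd+Flush  M[L1]=47
step 6: P0: store L5 := 32  ⟶  MI  (L5)  txn=BusRdX  M[L5]=10
step 7: P0: load  L1  ⟶  SS  (L1)  txn=∅  M[L1]=47
step 8: P0: store L1 := 99  ⟶  MI  (L1)  txn=BusUpgr  M[L1]=47
step 9: P0: store L0 := 96  ⟶  MI  (L0)  txn=BusRdX  M[L0]=70
step 10: P1: load  L6  ⟶  IE  (L6)  txn=BusRd  M[L6]=40
step 11: P1: store L1 := 53  ⟶  IM  (L1)  txn=BusRdX+Flush  M[L1]=99
step 12: P1: load  L1  ⟶  IM  (L1)  txn=∅  M[L1]=99
step 13: P0: store L1 := 92  ⟶  MI  (L1)  txn=BusRdX+Flush  M[L1]=53
step 14: P0: load  L0  ⟶  MI  (L0)  txn=∅  M[L0]=70
step 15: P1: load  L1  ⟶  SS  (L1)  txn=BusRd+Flush  M[L1]=92
step 16: P1: load  L1  ⟶  SS  (L1)  txn=∅  M[L1]=92
step 17: P0: load  L6  ⟶  SS  (L6)  txn=BusRd  M[L6]=40
step 18: P1: store L1 := 3  ⟶  IM  (L1)  txn=BusUpgr  M[L1]=92
step 19: P1: load  L1  ⟶  IM  (L1)  txn=∅  M[L1]=92
step 20: P0: store L5 := 57  ⟶  MI  (L5)  txn=∅  M[L5]=10
step 21: P0: load  L4  ⟶  EI  (L4)  txn=BusRd  M[L4]=80
step 22: P1: store L1 := 38  ⟶  IM  (L1)  txn=∅  M[L1]=92
step 23: P0: store L6 := 12  ⟶  MI  (L6)  txn=BusUpgr  M[L6]=40
step 24: P1: store L1 := 3  ⟶  IM  (L1)  txn=∅  M[L1]=92
step 25: P0: store L1 := 99  ⟶  MI  (L1)  txn=BusRdX+Flush  M[L1]=3
step 26: P1: load  L0  ⟶  SS  (L0)  txn=BusRd+Flush  M[L0]=96
step 27: P1: load  L1  ⟶  SS  (L1)  txn=BusRd+Flush  M[L1]=99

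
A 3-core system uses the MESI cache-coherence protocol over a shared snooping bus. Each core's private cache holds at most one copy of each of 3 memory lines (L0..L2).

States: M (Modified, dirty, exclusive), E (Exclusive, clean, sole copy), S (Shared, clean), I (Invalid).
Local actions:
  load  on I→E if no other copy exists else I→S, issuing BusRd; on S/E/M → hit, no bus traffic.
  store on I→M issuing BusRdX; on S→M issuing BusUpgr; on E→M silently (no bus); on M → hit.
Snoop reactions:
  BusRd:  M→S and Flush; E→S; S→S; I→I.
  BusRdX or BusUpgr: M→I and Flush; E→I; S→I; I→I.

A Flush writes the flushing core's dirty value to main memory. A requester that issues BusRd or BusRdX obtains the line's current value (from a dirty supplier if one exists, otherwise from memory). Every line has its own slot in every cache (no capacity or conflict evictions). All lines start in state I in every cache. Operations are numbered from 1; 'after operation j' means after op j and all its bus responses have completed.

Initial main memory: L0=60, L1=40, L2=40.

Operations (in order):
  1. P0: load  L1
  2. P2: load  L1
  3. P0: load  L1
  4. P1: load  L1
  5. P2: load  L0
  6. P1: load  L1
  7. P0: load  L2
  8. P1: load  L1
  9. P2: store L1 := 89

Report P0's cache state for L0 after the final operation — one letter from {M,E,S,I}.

state = I

[1] P0: load  L1 | P0:E(40), P1:I, P2:I | bus: BusRd
[2] P2: load  L1 | P0:S(40), P1:I, P2:S(40) | bus: BusRd
[3] P0: load  L1 | P0:S(40), P1:I, P2:S(40) | bus: none
[4] P1: load  L1 | P0:S(40), P1:S(40), P2:S(40) | bus: BusRd
[5] P2: load  L0 | P0:I, P1:I, P2:E(60) | bus: BusRd
[6] P1: load  L1 | P0:S(40), P1:S(40), P2:S(40) | bus: none
[7] P0: load  L2 | P0:E(40), P1:I, P2:I | bus: BusRd
[8] P1: load  L1 | P0:S(40), P1:S(40), P2:S(40) | bus: none
[9] P2: store L1 := 89 | P0:I, P1:I, P2:M(89) | bus: BusUpgr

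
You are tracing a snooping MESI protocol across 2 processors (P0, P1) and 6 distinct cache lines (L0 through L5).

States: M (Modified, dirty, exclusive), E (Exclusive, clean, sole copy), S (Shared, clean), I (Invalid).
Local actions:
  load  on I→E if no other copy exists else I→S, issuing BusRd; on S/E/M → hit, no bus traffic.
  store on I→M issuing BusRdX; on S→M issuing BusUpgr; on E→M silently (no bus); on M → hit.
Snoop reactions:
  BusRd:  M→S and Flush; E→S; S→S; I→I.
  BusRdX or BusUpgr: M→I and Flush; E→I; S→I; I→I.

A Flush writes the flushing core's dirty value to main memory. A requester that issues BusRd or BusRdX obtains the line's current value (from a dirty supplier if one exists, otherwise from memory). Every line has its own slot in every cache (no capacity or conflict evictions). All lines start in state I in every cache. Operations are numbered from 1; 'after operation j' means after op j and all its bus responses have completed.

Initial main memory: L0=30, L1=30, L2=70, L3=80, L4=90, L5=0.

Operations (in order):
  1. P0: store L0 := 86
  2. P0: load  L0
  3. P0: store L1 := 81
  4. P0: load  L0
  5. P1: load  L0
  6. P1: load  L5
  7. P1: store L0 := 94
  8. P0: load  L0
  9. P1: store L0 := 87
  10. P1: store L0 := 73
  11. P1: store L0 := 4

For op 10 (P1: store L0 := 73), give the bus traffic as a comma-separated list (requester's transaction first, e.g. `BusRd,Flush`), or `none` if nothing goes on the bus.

bus = none

1. P0: store L0 := 86  bus=[BusRdX]  L0: P0=M P1=I  mem[L0]=30
2. P0: load  L0  bus=[-]  L0: P0=M P1=I  mem[L0]=30
3. P0: store L1 := 81  bus=[BusRdX]  L1: P0=M P1=I  mem[L1]=30
4. P0: load  L0  bus=[-]  L0: P0=M P1=I  mem[L0]=30
5. P1: load  L0  bus=[BusRd,Flush]  L0: P0=S P1=S  mem[L0]=86
6. P1: load  L5  bus=[BusRd]  L5: P0=I P1=E  mem[L5]=0
7. P1: store L0 := 94  bus=[BusUpgr]  L0: P0=I P1=M  mem[L0]=86
8. P0: load  L0  bus=[BusRd,Flush]  L0: P0=S P1=S  mem[L0]=94
9. P1: store L0 := 87  bus=[BusUpgr]  L0: P0=I P1=M  mem[L0]=94
10. P1: store L0 := 73  bus=[-]  L0: P0=I P1=M  mem[L0]=94
11. P1: store L0 := 4  bus=[-]  L0: P0=I P1=M  mem[L0]=94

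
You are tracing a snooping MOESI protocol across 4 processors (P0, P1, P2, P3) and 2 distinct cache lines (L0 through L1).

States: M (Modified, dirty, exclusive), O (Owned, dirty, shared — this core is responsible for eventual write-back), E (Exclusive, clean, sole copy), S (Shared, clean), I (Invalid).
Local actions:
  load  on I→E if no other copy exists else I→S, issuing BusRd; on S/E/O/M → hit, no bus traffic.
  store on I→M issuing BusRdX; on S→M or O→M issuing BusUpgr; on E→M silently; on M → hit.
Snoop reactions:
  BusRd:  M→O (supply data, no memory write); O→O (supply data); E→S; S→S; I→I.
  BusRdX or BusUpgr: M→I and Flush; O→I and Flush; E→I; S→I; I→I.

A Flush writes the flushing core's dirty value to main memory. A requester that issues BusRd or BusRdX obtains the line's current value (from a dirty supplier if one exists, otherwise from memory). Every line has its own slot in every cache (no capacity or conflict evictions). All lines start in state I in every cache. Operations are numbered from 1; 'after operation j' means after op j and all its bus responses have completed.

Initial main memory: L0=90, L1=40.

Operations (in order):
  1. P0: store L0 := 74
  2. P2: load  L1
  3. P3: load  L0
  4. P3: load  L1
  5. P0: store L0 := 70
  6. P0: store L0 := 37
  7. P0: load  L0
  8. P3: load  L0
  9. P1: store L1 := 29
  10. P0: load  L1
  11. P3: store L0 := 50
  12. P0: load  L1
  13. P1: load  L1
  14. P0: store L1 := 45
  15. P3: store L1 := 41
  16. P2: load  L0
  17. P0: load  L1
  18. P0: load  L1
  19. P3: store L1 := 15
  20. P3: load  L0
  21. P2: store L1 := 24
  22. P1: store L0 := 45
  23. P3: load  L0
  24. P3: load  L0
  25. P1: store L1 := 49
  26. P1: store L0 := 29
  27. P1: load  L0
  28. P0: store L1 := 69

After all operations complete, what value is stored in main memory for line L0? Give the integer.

memory[L0] = 50

  op1 P0: store L0 := 74 → M/I/I/I on L0; bus BusRdX; mem=90
  op2 P2: load  L1 → I/I/E/I on L1; bus BusRd; mem=40
  op3 P3: load  L0 → O/I/I/S on L0; bus BusRd; mem=90
  op4 P3: load  L1 → I/I/S/S on L1; bus BusRd; mem=40
  op5 P0: store L0 := 70 → M/I/I/I on L0; bus BusUpgr; mem=90
  op6 P0: store L0 := 37 → M/I/I/I on L0; bus (none); mem=90
  op7 P0: load  L0 → M/I/I/I on L0; bus (none); mem=90
  op8 P3: load  L0 → O/I/I/S on L0; bus BusRd; mem=90
  op9 P1: store L1 := 29 → I/M/I/I on L1; bus BusRdX; mem=40
  op10 P0: load  L1 → S/O/I/I on L1; bus BusRd; mem=40
  op11 P3: store L0 := 50 → I/I/I/M on L0; bus BusUpgr Flush; mem=37
  op12 P0: load  L1 → S/O/I/I on L1; bus (none); mem=40
  op13 P1: load  L1 → S/O/I/I on L1; bus (none); mem=40
  op14 P0: store L1 := 45 → M/I/I/I on L1; bus BusUpgr Flush; mem=29
  op15 P3: store L1 := 41 → I/I/I/M on L1; bus BusRdX Flush; mem=45
  op16 P2: load  L0 → I/I/S/O on L0; bus BusRd; mem=37
  op17 P0: load  L1 → S/I/I/O on L1; bus BusRd; mem=45
  op18 P0: load  L1 → S/I/I/O on L1; bus (none); mem=45
  op19 P3: store L1 := 15 → I/I/I/M on L1; bus BusUpgr; mem=45
  op20 P3: load  L0 → I/I/S/O on L0; bus (none); mem=37
  op21 P2: store L1 := 24 → I/I/M/I on L1; bus BusRdX Flush; mem=15
  op22 P1: store L0 := 45 → I/M/I/I on L0; bus BusRdX Flush; mem=50
  op23 P3: load  L0 → I/O/I/S on L0; bus BusRd; mem=50
  op24 P3: load  L0 → I/O/I/S on L0; bus (none); mem=50
  op25 P1: store L1 := 49 → I/M/I/I on L1; bus BusRdX Flush; mem=24
  op26 P1: store L0 := 29 → I/M/I/I on L0; bus BusUpgr; mem=50
  op27 P1: load  L0 → I/M/I/I on L0; bus (none); mem=50
  op28 P0: store L1 := 69 → M/I/I/I on L1; bus BusRdX Flush; mem=49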